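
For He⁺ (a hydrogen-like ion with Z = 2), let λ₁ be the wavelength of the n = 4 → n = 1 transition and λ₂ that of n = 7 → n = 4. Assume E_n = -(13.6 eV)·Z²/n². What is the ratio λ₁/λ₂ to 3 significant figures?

0.0449

λ ∝ 1/ΔE ∝ 1/(1/n_f² − 1/n_i²), and the Z² and hc factors cancel in the ratio.
λ₁/λ₂ = (1/4² − 1/7²)/(1/1² − 1/4²) = 0.04209/0.9375 = 0.0449.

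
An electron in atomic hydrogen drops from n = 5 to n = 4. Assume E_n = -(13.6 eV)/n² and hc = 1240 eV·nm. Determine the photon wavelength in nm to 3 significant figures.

4050 nm

ΔE = 13.60 × (1/4² − 1/5²) = 13.60 × 0.02250 = 0.3060 eV.
λ = hc/ΔE = 1240 / 0.3060 = 4050 nm.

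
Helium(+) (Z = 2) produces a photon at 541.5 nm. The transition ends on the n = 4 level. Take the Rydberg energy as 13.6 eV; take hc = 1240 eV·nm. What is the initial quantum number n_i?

The photon energy is ΔE = hc/λ = 1240 / 541.5 = 2.290 eV.
With Z = 2, ΔE = 54.40 × (1/n_f² − 1/n_i²), so 1/n_f² − 1/n_i² = 0.04209.
With n_f = 4: 1/n_i² = 1/16 − 0.04209 = 0.02041, so n_i ≈ 7.00.

n_i = 7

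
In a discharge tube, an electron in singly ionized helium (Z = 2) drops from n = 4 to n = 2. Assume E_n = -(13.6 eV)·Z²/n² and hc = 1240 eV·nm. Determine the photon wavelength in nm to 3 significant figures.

For Z = 2 the level energies scale as Z², so the effective Rydberg energy is 13.6 × 4 = 54.40 eV.
ΔE = 54.40 × (1/2² − 1/4²) = 54.40 × 0.1875 = 10.20 eV.
λ = hc/ΔE = 1240 / 10.20 = 122 nm.

122 nm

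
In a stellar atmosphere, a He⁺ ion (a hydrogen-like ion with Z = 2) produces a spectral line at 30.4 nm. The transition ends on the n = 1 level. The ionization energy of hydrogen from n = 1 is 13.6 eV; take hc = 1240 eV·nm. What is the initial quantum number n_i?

n_i = 2

The photon energy is ΔE = hc/λ = 1240 / 30.4 = 40.79 eV.
With Z = 2, ΔE = 54.40 × (1/n_f² − 1/n_i²), so 1/n_f² − 1/n_i² = 0.7498.
With n_f = 1: 1/n_i² = 1/1 − 0.7498 = 0.2502, so n_i ≈ 2.00.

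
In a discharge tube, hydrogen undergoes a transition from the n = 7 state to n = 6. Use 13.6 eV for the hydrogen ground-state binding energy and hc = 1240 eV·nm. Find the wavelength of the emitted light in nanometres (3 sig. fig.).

12400 nm

ΔE = 13.60 × (1/6² − 1/7²) = 13.60 × 0.007370 = 0.1002 eV.
λ = hc/ΔE = 1240 / 0.1002 = 12400 nm.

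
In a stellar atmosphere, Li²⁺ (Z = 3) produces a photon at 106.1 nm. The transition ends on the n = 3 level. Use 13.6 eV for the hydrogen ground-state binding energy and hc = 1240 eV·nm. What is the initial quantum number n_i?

n_i = 8

The photon energy is ΔE = hc/λ = 1240 / 106.1 = 11.69 eV.
With Z = 3, ΔE = 122.4 × (1/n_f² − 1/n_i²), so 1/n_f² − 1/n_i² = 0.09548.
With n_f = 3: 1/n_i² = 1/9 − 0.09548 = 0.01563, so n_i ≈ 8.00.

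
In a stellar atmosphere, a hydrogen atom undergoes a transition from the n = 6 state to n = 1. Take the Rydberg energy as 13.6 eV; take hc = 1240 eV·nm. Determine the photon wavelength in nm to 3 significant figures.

ΔE = 13.60 × (1/1² − 1/6²) = 13.60 × 0.9722 = 13.22 eV.
λ = hc/ΔE = 1240 / 13.22 = 93.8 nm.
This line belongs to the Lyman series.

93.8 nm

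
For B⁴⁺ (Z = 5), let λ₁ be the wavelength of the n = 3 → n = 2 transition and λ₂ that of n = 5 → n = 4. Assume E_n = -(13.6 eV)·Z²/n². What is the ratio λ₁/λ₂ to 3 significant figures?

λ ∝ 1/ΔE ∝ 1/(1/n_f² − 1/n_i²), and the Z² and hc factors cancel in the ratio.
λ₁/λ₂ = (1/4² − 1/5²)/(1/2² − 1/3²) = 0.02250/0.1389 = 0.162.

0.162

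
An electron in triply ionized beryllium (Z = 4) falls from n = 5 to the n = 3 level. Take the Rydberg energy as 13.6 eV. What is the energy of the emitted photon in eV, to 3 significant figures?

The Bohr energies scale as Z², so for Z = 4: E_n = −217.6/n² eV.
E_5 = −217.6/25 = −8.704 eV and E_3 = −217.6/9 = −24.18 eV.
The photon energy is |E_5 − E_3| = 15.5 eV.

15.5 eV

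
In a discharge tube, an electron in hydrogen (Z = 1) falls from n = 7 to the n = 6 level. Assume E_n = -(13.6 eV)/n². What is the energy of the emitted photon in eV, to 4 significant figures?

0.1002 eV

E_7 = −13.60/49 = −0.2776 eV and E_6 = −13.60/36 = −0.3778 eV.
The photon energy is |E_7 − E_6| = 0.1002 eV.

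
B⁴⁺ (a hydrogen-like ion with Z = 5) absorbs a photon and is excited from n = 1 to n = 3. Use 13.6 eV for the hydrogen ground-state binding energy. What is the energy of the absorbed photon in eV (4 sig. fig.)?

The Bohr energies scale as Z², so for Z = 5: E_n = −340.0/n² eV.
E_3 = −340.0/9 = −37.78 eV and E_1 = −340.0/1 = −340.0 eV.
The photon energy is |E_3 − E_1| = 302.2 eV.

302.2 eV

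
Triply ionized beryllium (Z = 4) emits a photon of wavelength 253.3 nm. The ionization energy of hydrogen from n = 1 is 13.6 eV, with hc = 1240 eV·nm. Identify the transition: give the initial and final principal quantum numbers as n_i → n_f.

n_i = 5, n_f = 4

The photon energy is ΔE = hc/λ = 1240 / 253.3 = 4.895 eV.
With Z = 4, ΔE = 217.6 × (1/n_f² − 1/n_i²), so 1/n_f² − 1/n_i² = 0.02250.
Trying n_f = 4 gives 1/n_i² = 0.04000, i.e. n_i ≈ 5; this pair matches.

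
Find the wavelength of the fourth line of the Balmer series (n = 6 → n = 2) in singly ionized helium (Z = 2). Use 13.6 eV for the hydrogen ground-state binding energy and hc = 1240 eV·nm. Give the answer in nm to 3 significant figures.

The Balmer series terminates on n_f = 2; the fourth line has n_i = 2+4 = 6.
ΔE = 54.40 × (1/2² − 1/6²) = 12.09 eV.
λ = 1240 / 12.09 = 103 nm.

103 nm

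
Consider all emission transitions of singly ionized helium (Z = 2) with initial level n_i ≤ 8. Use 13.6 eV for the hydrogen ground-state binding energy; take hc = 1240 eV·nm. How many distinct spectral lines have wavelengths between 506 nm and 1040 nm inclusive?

4

Enumerate all n_i → n_f pairs with 1 ≤ n_f < n_i ≤ 8 and compute λ = 1240 / [13.6·4·(1/n_f² − 1/n_i²)].
Lines falling in [506, 1040] nm: 7→4 (541.5 nm), 6→4 (656.5 nm), 8→5 (935.1 nm), 5→4 (1013 nm).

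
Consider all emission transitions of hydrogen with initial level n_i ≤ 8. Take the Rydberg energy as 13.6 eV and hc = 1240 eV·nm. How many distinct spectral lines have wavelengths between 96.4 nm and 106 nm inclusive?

2

Enumerate all n_i → n_f pairs with 1 ≤ n_f < n_i ≤ 8 and compute λ = 1240 / [13.6·1·(1/n_f² − 1/n_i²)].
Lines falling in [96.4, 106] nm: 4→1 (97.25 nm), 3→1 (102.6 nm).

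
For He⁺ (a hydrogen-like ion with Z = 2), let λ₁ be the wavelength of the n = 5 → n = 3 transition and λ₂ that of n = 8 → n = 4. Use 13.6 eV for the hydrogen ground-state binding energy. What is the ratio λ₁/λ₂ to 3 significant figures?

0.659

λ ∝ 1/ΔE ∝ 1/(1/n_f² − 1/n_i²), and the Z² and hc factors cancel in the ratio.
λ₁/λ₂ = (1/4² − 1/8²)/(1/3² − 1/5²) = 0.04688/0.07111 = 0.659.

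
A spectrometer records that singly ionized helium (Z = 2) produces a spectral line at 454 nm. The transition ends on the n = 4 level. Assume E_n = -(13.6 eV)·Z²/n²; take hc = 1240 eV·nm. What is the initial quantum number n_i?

n_i = 9

The photon energy is ΔE = hc/λ = 1240 / 454 = 2.731 eV.
With Z = 2, ΔE = 54.40 × (1/n_f² − 1/n_i²), so 1/n_f² − 1/n_i² = 0.05021.
With n_f = 4: 1/n_i² = 1/16 − 0.05021 = 0.01229, so n_i ≈ 9.02.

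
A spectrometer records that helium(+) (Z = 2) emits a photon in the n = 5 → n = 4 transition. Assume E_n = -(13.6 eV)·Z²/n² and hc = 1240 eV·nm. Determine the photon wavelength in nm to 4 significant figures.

1013 nm

For Z = 2 the level energies scale as Z², so the effective Rydberg energy is 13.6 × 4 = 54.40 eV.
ΔE = 54.40 × (1/4² − 1/5²) = 54.40 × 0.02250 = 1.224 eV.
λ = hc/ΔE = 1240 / 1.224 = 1013 nm.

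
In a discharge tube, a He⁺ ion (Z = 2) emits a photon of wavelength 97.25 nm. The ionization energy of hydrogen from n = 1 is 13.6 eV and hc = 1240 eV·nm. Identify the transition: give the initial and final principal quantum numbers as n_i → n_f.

The photon energy is ΔE = hc/λ = 1240 / 97.25 = 12.75 eV.
With Z = 2, ΔE = 54.40 × (1/n_f² − 1/n_i²), so 1/n_f² − 1/n_i² = 0.2344.
Trying n_f = 2 gives 1/n_i² = 0.01561, i.e. n_i ≈ 8; this pair matches.

n_i = 8, n_f = 2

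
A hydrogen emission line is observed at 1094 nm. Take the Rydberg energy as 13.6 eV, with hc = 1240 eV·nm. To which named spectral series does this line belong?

ΔE = 1240/1094 = 1.133 eV.
This matches 13.6 × (1/3² − 1/6²), so n_f = 3: the Paschen series.

Paschen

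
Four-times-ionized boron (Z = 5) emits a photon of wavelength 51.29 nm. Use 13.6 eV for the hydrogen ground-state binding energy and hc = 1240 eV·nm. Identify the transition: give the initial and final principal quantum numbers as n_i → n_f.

n_i = 5, n_f = 3

The photon energy is ΔE = hc/λ = 1240 / 51.29 = 24.18 eV.
With Z = 5, ΔE = 340.0 × (1/n_f² − 1/n_i²), so 1/n_f² − 1/n_i² = 0.07111.
Trying n_f = 3 gives 1/n_i² = 0.04000, i.e. n_i ≈ 5; this pair matches.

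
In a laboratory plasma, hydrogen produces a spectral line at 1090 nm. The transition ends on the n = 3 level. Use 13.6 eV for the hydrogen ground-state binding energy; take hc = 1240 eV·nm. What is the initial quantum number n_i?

n_i = 6

The photon energy is ΔE = hc/λ = 1240 / 1090 = 1.138 eV.
With Z = 1, ΔE = 13.60 × (1/n_f² − 1/n_i²), so 1/n_f² − 1/n_i² = 0.08365.
With n_f = 3: 1/n_i² = 1/9 − 0.08365 = 0.02746, so n_i ≈ 6.03.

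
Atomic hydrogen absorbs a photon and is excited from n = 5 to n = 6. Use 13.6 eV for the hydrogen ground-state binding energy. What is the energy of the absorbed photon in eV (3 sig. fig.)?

E_6 = −13.60/36 = −0.3778 eV and E_5 = −13.60/25 = −0.5440 eV.
The photon energy is |E_6 − E_5| = 0.166 eV.

0.166 eV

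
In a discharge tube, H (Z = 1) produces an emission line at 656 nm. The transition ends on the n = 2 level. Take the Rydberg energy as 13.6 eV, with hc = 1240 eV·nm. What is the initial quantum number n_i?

The photon energy is ΔE = hc/λ = 1240 / 656 = 1.890 eV.
With Z = 1, ΔE = 13.60 × (1/n_f² − 1/n_i²), so 1/n_f² − 1/n_i² = 0.1390.
With n_f = 2: 1/n_i² = 1/4 − 0.1390 = 0.1110, so n_i ≈ 3.00.

n_i = 3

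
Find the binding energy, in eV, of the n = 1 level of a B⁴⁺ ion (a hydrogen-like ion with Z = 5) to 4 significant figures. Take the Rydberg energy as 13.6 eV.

340.0 eV

E_n = −13.6 Z²/n² = −340.0/n² eV for Z = 5.
E_1 = −340.0/1 = −340.0 eV, so ionization (to E = 0) requires 340.0 eV.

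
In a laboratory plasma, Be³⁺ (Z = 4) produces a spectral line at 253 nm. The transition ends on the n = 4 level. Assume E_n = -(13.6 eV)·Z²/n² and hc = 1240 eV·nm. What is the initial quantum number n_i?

The photon energy is ΔE = hc/λ = 1240 / 253 = 4.901 eV.
With Z = 4, ΔE = 217.6 × (1/n_f² − 1/n_i²), so 1/n_f² − 1/n_i² = 0.02252.
With n_f = 4: 1/n_i² = 1/16 − 0.02252 = 0.03998, so n_i ≈ 5.00.

n_i = 5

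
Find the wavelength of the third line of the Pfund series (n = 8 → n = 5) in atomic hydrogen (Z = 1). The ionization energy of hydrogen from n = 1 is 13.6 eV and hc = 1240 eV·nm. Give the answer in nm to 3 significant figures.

The Pfund series terminates on n_f = 5; the third line has n_i = 5+3 = 8.
ΔE = 13.60 × (1/5² − 1/8²) = 0.3315 eV.
λ = 1240 / 0.3315 = 3740 nm.

3740 nm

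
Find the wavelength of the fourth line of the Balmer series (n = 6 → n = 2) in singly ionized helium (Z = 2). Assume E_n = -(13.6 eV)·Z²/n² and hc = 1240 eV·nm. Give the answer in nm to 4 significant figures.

The Balmer series terminates on n_f = 2; the fourth line has n_i = 2+4 = 6.
ΔE = 54.40 × (1/2² − 1/6²) = 12.09 eV.
λ = 1240 / 12.09 = 102.6 nm.

102.6 nm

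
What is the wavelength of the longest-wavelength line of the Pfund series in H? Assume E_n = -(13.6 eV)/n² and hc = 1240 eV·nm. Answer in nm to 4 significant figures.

7460 nm

The Pfund series terminates on n_f = 5; the first line has n_i = 5+1 = 6.
ΔE = 13.60 × (1/5² − 1/6²) = 0.1662 eV.
λ = 1240 / 0.1662 = 7460 nm.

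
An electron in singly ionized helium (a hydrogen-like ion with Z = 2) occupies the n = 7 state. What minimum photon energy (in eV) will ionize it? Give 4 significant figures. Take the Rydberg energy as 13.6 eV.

1.110 eV

E_n = −13.6 Z²/n² = −54.40/n² eV for Z = 2.
E_7 = −54.40/49 = −1.110 eV, so ionization (to E = 0) requires 1.110 eV.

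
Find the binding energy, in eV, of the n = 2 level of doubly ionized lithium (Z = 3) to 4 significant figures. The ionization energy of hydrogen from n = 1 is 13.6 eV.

E_n = −13.6 Z²/n² = −122.4/n² eV for Z = 3.
E_2 = −122.4/4 = −30.60 eV, so ionization (to E = 0) requires 30.60 eV.

30.60 eV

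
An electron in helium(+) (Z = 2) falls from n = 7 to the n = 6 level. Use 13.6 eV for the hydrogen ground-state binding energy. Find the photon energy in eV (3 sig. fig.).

The Bohr energies scale as Z², so for Z = 2: E_n = −54.40/n² eV.
E_7 = −54.40/49 = −1.110 eV and E_6 = −54.40/36 = −1.511 eV.
The photon energy is |E_7 − E_6| = 0.401 eV.

0.401 eV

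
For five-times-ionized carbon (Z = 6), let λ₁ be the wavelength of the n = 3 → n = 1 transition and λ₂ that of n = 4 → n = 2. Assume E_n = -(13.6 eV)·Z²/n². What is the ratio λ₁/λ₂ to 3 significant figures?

λ ∝ 1/ΔE ∝ 1/(1/n_f² − 1/n_i²), and the Z² and hc factors cancel in the ratio.
λ₁/λ₂ = (1/2² − 1/4²)/(1/1² − 1/3²) = 0.1875/0.8889 = 0.211.

0.211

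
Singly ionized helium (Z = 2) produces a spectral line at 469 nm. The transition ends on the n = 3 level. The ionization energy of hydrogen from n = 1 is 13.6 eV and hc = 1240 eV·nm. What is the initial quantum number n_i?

The photon energy is ΔE = hc/λ = 1240 / 469 = 2.644 eV.
With Z = 2, ΔE = 54.40 × (1/n_f² − 1/n_i²), so 1/n_f² − 1/n_i² = 0.04860.
With n_f = 3: 1/n_i² = 1/9 − 0.04860 = 0.06251, so n_i ≈ 4.00.

n_i = 4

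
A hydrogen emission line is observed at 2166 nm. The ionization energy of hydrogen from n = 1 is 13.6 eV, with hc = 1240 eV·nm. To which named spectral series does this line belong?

Brackett

ΔE = 1240/2166 = 0.5725 eV.
This matches 13.6 × (1/4² − 1/7²), so n_f = 4: the Brackett series.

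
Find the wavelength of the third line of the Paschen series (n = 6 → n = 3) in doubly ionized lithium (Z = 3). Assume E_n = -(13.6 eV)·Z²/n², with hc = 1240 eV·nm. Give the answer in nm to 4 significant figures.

121.6 nm

The Paschen series terminates on n_f = 3; the third line has n_i = 3+3 = 6.
ΔE = 122.4 × (1/3² − 1/6²) = 10.20 eV.
λ = 1240 / 10.20 = 121.6 nm.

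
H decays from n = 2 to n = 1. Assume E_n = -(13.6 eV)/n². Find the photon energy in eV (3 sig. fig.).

10.2 eV

E_2 = −13.60/4 = −3.400 eV and E_1 = −13.60/1 = −13.60 eV.
The photon energy is |E_2 − E_1| = 10.2 eV.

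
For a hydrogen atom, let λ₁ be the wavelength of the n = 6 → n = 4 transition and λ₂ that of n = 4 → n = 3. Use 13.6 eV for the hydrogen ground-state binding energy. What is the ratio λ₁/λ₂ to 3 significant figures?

1.40

λ ∝ 1/ΔE ∝ 1/(1/n_f² − 1/n_i²), and the Z² and hc factors cancel in the ratio.
λ₁/λ₂ = (1/3² − 1/4²)/(1/4² − 1/6²) = 0.04861/0.03472 = 1.40.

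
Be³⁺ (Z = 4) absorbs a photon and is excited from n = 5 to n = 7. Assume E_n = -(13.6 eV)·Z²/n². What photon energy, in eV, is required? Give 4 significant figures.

4.263 eV

The Bohr energies scale as Z², so for Z = 4: E_n = −217.6/n² eV.
E_7 = −217.6/49 = −4.441 eV and E_5 = −217.6/25 = −8.704 eV.
The photon energy is |E_7 − E_5| = 4.263 eV.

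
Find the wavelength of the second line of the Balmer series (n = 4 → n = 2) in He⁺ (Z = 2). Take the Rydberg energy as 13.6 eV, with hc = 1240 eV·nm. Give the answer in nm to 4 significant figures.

121.6 nm

The Balmer series terminates on n_f = 2; the second line has n_i = 2+2 = 4.
ΔE = 54.40 × (1/2² − 1/4²) = 10.20 eV.
λ = 1240 / 10.20 = 121.6 nm.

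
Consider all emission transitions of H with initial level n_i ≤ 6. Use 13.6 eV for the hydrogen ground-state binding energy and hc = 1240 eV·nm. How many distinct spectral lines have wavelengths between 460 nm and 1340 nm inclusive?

Enumerate all n_i → n_f pairs with 1 ≤ n_f < n_i ≤ 6 and compute λ = 1240 / [13.6·1·(1/n_f² − 1/n_i²)].
Lines falling in [460, 1340] nm: 4→2 (486.3 nm), 3→2 (656.5 nm), 6→3 (1094 nm), 5→3 (1282 nm).

4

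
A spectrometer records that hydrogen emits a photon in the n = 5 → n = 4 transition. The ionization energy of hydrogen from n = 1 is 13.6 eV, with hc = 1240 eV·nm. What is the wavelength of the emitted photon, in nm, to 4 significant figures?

ΔE = 13.60 × (1/4² − 1/5²) = 13.60 × 0.02250 = 0.3060 eV.
λ = hc/ΔE = 1240 / 0.3060 = 4052 nm.
This line belongs to the Brackett series.

4052 nm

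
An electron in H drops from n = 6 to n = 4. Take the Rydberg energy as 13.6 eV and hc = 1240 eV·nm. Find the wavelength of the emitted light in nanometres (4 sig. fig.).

ΔE = 13.60 × (1/4² − 1/6²) = 13.60 × 0.03472 = 0.4722 eV.
λ = hc/ΔE = 1240 / 0.4722 = 2626 nm.
This line belongs to the Brackett series.

2626 nm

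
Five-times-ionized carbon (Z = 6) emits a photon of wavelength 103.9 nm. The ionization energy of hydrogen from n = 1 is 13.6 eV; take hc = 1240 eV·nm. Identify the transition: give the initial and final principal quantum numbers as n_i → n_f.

The photon energy is ΔE = hc/λ = 1240 / 103.9 = 11.93 eV.
With Z = 6, ΔE = 489.6 × (1/n_f² − 1/n_i²), so 1/n_f² − 1/n_i² = 0.02438.
Trying n_f = 5 gives 1/n_i² = 0.01562, i.e. n_i ≈ 8; this pair matches.

n_i = 8, n_f = 5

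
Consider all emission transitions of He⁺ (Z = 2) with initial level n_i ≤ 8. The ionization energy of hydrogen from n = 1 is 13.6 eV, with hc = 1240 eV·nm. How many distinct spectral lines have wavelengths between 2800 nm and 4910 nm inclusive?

2

Enumerate all n_i → n_f pairs with 1 ≤ n_f < n_i ≤ 8 and compute λ = 1240 / [13.6·4·(1/n_f² − 1/n_i²)].
Lines falling in [2800, 4910] nm: 7→6 (3093 nm), 8→7 (4765 nm).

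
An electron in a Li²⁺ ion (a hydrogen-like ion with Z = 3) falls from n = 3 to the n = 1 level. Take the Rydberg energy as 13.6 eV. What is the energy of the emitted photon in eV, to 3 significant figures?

The Bohr energies scale as Z², so for Z = 3: E_n = −122.4/n² eV.
E_3 = −122.4/9 = −13.60 eV and E_1 = −122.4/1 = −122.4 eV.
The photon energy is |E_3 − E_1| = 109 eV.

109 eV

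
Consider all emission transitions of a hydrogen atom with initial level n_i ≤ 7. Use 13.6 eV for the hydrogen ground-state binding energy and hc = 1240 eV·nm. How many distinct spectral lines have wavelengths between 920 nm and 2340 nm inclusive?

5

Enumerate all n_i → n_f pairs with 1 ≤ n_f < n_i ≤ 7 and compute λ = 1240 / [13.6·1·(1/n_f² − 1/n_i²)].
Lines falling in [920, 2340] nm: 7→3 (1005 nm), 6→3 (1094 nm), 5→3 (1282 nm), 4→3 (1876 nm), 7→4 (2166 nm).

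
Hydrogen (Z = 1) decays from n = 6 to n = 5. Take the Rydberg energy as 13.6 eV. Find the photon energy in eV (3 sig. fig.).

0.166 eV

E_6 = −13.60/36 = −0.3778 eV and E_5 = −13.60/25 = −0.5440 eV.
The photon energy is |E_6 − E_5| = 0.166 eV.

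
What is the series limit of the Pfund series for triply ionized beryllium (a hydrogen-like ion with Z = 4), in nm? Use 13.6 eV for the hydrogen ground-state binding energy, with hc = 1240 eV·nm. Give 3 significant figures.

The Pfund series has lower level n_f = 5; the series limit corresponds to n_i → ∞.
ΔE_max = 13.6 × 16 / 5² = 8.704 eV.
λ_min = 1240 / 8.704 = 142 nm.

142 nm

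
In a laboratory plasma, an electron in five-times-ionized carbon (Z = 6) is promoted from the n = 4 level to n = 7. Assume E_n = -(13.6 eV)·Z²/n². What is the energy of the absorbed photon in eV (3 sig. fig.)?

20.6 eV

The Bohr energies scale as Z², so for Z = 6: E_n = −489.6/n² eV.
E_7 = −489.6/49 = −9.992 eV and E_4 = −489.6/16 = −30.60 eV.
The photon energy is |E_7 − E_4| = 20.6 eV.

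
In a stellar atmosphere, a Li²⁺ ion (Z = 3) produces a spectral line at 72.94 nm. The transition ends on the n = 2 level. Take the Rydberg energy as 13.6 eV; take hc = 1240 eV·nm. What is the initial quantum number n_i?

n_i = 3

The photon energy is ΔE = hc/λ = 1240 / 72.94 = 17.00 eV.
With Z = 3, ΔE = 122.4 × (1/n_f² − 1/n_i²), so 1/n_f² − 1/n_i² = 0.1389.
With n_f = 2: 1/n_i² = 1/4 − 0.1389 = 0.1111, so n_i ≈ 3.00.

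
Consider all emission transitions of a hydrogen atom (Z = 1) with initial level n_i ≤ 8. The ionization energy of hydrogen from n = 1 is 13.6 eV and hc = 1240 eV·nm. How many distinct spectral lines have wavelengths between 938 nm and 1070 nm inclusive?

2

Enumerate all n_i → n_f pairs with 1 ≤ n_f < n_i ≤ 8 and compute λ = 1240 / [13.6·1·(1/n_f² − 1/n_i²)].
Lines falling in [938, 1070] nm: 8→3 (954.9 nm), 7→3 (1005 nm).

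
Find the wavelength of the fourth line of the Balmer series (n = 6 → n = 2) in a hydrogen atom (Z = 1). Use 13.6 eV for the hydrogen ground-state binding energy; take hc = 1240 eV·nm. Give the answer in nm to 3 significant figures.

410 nm

The Balmer series terminates on n_f = 2; the fourth line has n_i = 2+4 = 6.
ΔE = 13.60 × (1/2² − 1/6²) = 3.022 eV.
λ = 1240 / 3.022 = 410 nm.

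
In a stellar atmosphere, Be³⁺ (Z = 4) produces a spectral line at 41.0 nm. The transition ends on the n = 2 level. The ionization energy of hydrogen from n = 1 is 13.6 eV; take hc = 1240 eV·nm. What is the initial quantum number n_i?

The photon energy is ΔE = hc/λ = 1240 / 41.0 = 30.24 eV.
With Z = 4, ΔE = 217.6 × (1/n_f² − 1/n_i²), so 1/n_f² − 1/n_i² = 0.1390.
With n_f = 2: 1/n_i² = 1/4 − 0.1390 = 0.1110, so n_i ≈ 3.00.

n_i = 3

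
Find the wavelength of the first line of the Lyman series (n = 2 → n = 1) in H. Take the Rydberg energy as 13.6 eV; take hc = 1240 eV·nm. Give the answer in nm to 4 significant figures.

The Lyman series terminates on n_f = 1; the first line has n_i = 1+1 = 2.
ΔE = 13.60 × (1/1² − 1/2²) = 10.20 eV.
λ = 1240 / 10.20 = 121.6 nm.

121.6 nm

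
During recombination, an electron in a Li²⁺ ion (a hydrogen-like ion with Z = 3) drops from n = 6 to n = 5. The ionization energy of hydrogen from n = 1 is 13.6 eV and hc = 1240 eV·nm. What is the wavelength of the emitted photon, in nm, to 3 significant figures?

For Z = 3 the level energies scale as Z², so the effective Rydberg energy is 13.6 × 9 = 122.4 eV.
ΔE = 122.4 × (1/5² − 1/6²) = 122.4 × 0.01222 = 1.496 eV.
λ = hc/ΔE = 1240 / 1.496 = 829 nm.

829 nm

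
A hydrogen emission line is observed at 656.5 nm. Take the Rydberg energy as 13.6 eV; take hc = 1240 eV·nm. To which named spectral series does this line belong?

ΔE = 1240/656.5 = 1.889 eV.
This matches 13.6 × (1/2² − 1/3²), so n_f = 2: the Balmer series.

Balmer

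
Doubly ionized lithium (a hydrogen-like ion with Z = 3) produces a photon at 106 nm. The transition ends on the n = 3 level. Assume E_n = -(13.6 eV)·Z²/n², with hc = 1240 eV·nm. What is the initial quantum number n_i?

The photon energy is ΔE = hc/λ = 1240 / 106 = 11.70 eV.
With Z = 3, ΔE = 122.4 × (1/n_f² − 1/n_i²), so 1/n_f² − 1/n_i² = 0.09557.
With n_f = 3: 1/n_i² = 1/9 − 0.09557 = 0.01554, so n_i ≈ 8.02.

n_i = 8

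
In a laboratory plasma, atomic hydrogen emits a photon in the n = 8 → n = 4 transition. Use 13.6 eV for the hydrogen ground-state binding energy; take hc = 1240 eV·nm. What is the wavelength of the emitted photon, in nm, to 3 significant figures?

1950 nm

ΔE = 13.60 × (1/4² − 1/8²) = 13.60 × 0.04688 = 0.6375 eV.
λ = hc/ΔE = 1240 / 0.6375 = 1950 nm.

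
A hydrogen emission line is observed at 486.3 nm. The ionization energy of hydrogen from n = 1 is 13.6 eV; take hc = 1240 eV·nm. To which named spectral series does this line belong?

ΔE = 1240/486.3 = 2.550 eV.
This matches 13.6 × (1/2² − 1/4²), so n_f = 2: the Balmer series.

Balmer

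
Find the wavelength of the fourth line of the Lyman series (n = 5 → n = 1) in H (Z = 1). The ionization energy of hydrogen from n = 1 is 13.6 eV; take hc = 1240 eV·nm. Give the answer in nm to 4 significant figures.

The Lyman series terminates on n_f = 1; the fourth line has n_i = 1+4 = 5.
ΔE = 13.60 × (1/1² − 1/5²) = 13.06 eV.
λ = 1240 / 13.06 = 94.98 nm.

94.98 nm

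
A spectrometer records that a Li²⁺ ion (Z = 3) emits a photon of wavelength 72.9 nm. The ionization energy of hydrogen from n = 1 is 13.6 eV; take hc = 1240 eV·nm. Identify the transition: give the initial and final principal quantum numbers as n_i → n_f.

n_i = 3, n_f = 2

The photon energy is ΔE = hc/λ = 1240 / 72.9 = 17.01 eV.
With Z = 3, ΔE = 122.4 × (1/n_f² − 1/n_i²), so 1/n_f² − 1/n_i² = 0.1390.
Trying n_f = 2 gives 1/n_i² = 0.1110, i.e. n_i ≈ 3; this pair matches.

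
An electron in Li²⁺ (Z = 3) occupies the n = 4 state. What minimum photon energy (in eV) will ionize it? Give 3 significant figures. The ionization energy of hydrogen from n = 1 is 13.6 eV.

7.65 eV

E_n = −13.6 Z²/n² = −122.4/n² eV for Z = 3.
E_4 = −122.4/16 = −7.65 eV, so ionization (to E = 0) requires 7.65 eV.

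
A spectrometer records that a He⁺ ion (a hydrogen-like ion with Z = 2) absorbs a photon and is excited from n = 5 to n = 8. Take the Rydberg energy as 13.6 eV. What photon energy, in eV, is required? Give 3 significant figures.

1.33 eV

The Bohr energies scale as Z², so for Z = 2: E_n = −54.40/n² eV.
E_8 = −54.40/64 = −0.8500 eV and E_5 = −54.40/25 = −2.176 eV.
The photon energy is |E_8 − E_5| = 1.33 eV.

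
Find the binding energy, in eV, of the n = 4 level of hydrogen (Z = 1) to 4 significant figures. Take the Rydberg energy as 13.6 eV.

E_4 = −13.60/16 = −0.8500 eV, so ionization (to E = 0) requires 0.8500 eV.

0.8500 eV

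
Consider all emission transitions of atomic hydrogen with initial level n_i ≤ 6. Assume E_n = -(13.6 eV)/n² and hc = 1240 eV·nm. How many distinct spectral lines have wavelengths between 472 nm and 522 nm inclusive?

1

Enumerate all n_i → n_f pairs with 1 ≤ n_f < n_i ≤ 6 and compute λ = 1240 / [13.6·1·(1/n_f² − 1/n_i²)].
Lines falling in [472, 522] nm: 4→2 (486.3 nm).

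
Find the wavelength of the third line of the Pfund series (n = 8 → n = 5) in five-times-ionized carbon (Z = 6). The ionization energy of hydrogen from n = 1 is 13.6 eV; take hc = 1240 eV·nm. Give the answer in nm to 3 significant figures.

The Pfund series terminates on n_f = 5; the third line has n_i = 5+3 = 8.
ΔE = 489.6 × (1/5² − 1/8²) = 11.93 eV.
λ = 1240 / 11.93 = 104 nm.

104 nm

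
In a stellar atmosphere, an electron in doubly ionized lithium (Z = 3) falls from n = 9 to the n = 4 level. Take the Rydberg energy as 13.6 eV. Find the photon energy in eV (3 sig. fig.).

6.14 eV

The Bohr energies scale as Z², so for Z = 3: E_n = −122.4/n² eV.
E_9 = −122.4/81 = −1.511 eV and E_4 = −122.4/16 = −7.650 eV.
The photon energy is |E_9 − E_4| = 6.14 eV.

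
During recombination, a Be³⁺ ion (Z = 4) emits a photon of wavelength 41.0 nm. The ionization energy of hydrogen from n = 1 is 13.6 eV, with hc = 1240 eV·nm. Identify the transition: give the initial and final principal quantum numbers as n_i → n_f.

n_i = 3, n_f = 2

The photon energy is ΔE = hc/λ = 1240 / 41.0 = 30.24 eV.
With Z = 4, ΔE = 217.6 × (1/n_f² − 1/n_i²), so 1/n_f² − 1/n_i² = 0.1390.
Trying n_f = 2 gives 1/n_i² = 0.1110, i.e. n_i ≈ 3; this pair matches.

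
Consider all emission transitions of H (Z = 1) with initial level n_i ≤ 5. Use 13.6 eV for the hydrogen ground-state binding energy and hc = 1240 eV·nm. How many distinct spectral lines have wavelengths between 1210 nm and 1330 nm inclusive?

1

Enumerate all n_i → n_f pairs with 1 ≤ n_f < n_i ≤ 5 and compute λ = 1240 / [13.6·1·(1/n_f² − 1/n_i²)].
Lines falling in [1210, 1330] nm: 5→3 (1282 nm).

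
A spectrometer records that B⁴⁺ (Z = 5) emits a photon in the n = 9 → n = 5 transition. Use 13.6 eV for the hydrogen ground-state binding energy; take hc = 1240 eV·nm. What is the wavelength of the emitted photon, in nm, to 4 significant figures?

For Z = 5 the level energies scale as Z², so the effective Rydberg energy is 13.6 × 25 = 340.0 eV.
ΔE = 340.0 × (1/5² − 1/9²) = 340.0 × 0.02765 = 9.402 eV.
λ = hc/ΔE = 1240 / 9.402 = 131.9 nm.

131.9 nm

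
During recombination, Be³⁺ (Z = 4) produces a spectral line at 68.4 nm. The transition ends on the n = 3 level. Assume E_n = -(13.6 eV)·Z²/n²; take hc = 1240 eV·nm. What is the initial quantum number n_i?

n_i = 6

The photon energy is ΔE = hc/λ = 1240 / 68.4 = 18.13 eV.
With Z = 4, ΔE = 217.6 × (1/n_f² − 1/n_i²), so 1/n_f² − 1/n_i² = 0.08331.
With n_f = 3: 1/n_i² = 1/9 − 0.08331 = 0.02780, so n_i ≈ 6.00.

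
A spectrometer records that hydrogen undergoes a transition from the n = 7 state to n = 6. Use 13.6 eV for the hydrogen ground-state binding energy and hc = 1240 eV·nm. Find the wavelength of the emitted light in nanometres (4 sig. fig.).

ΔE = 13.60 × (1/6² − 1/7²) = 13.60 × 0.007370 = 0.1002 eV.
λ = hc/ΔE = 1240 / 0.1002 = 12370 nm.

12370 nm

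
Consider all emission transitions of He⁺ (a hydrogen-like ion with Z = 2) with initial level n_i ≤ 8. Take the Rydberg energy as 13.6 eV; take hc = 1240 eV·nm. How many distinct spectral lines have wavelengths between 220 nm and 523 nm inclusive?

Enumerate all n_i → n_f pairs with 1 ≤ n_f < n_i ≤ 8 and compute λ = 1240 / [13.6·4·(1/n_f² − 1/n_i²)].
Lines falling in [220, 523] nm: 8→3 (238.7 nm), 7→3 (251.3 nm), 6→3 (273.5 nm), 5→3 (320.5 nm), 4→3 (468.9 nm), 8→4 (486.3 nm).

6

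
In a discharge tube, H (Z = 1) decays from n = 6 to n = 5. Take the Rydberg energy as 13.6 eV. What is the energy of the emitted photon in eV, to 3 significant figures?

0.166 eV

E_6 = −13.60/36 = −0.3778 eV and E_5 = −13.60/25 = −0.5440 eV.
The photon energy is |E_6 − E_5| = 0.166 eV.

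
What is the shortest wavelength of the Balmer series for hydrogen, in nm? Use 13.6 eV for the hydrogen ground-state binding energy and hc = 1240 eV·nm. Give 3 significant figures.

365 nm

The Balmer series has lower level n_f = 2; the series limit corresponds to n_i → ∞.
ΔE_max = 13.6 × 1 / 2² = 3.400 eV.
λ_min = 1240 / 3.400 = 365 nm.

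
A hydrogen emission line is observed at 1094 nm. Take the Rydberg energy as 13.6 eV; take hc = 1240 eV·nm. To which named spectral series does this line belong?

Paschen

ΔE = 1240/1094 = 1.133 eV.
This matches 13.6 × (1/3² − 1/6²), so n_f = 3: the Paschen series.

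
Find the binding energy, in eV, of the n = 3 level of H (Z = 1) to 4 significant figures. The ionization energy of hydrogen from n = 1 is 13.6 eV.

E_3 = −13.60/9 = −1.511 eV, so ionization (to E = 0) requires 1.511 eV.

1.511 eV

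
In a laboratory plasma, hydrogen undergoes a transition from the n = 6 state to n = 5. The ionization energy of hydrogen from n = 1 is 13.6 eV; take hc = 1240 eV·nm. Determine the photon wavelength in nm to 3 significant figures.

ΔE = 13.60 × (1/5² − 1/6²) = 13.60 × 0.01222 = 0.1662 eV.
λ = hc/ΔE = 1240 / 0.1662 = 7460 nm.

7460 nm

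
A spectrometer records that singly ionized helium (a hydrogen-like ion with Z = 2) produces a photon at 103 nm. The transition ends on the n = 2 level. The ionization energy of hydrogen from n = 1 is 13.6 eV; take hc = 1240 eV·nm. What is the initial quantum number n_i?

n_i = 6

The photon energy is ΔE = hc/λ = 1240 / 103 = 12.04 eV.
With Z = 2, ΔE = 54.40 × (1/n_f² − 1/n_i²), so 1/n_f² − 1/n_i² = 0.2213.
With n_f = 2: 1/n_i² = 1/4 − 0.2213 = 0.02870, so n_i ≈ 5.90.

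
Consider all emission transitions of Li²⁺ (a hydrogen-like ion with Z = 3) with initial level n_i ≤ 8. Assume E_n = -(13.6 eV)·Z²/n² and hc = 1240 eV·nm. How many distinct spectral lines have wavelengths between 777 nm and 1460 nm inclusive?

3

Enumerate all n_i → n_f pairs with 1 ≤ n_f < n_i ≤ 8 and compute λ = 1240 / [13.6·9·(1/n_f² − 1/n_i²)].
Lines falling in [777, 1460] nm: 6→5 (828.9 nm), 8→6 (833.6 nm), 7→6 (1375 nm).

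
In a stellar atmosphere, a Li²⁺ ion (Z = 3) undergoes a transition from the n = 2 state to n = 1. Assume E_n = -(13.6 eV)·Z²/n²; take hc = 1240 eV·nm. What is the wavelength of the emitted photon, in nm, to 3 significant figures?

For Z = 3 the level energies scale as Z², so the effective Rydberg energy is 13.6 × 9 = 122.4 eV.
ΔE = 122.4 × (1/1² − 1/2²) = 122.4 × 0.7500 = 91.80 eV.
λ = hc/ΔE = 1240 / 91.80 = 13.5 nm.

13.5 nm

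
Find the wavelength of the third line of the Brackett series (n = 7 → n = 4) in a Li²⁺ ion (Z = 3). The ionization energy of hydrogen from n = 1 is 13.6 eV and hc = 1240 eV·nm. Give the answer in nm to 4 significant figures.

The Brackett series terminates on n_f = 4; the third line has n_i = 4+3 = 7.
ΔE = 122.4 × (1/4² − 1/7²) = 5.152 eV.
λ = 1240 / 5.152 = 240.7 nm.

240.7 nm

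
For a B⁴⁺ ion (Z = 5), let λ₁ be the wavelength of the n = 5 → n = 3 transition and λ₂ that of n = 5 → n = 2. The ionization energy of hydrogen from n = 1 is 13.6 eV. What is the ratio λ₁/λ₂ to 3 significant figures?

λ ∝ 1/ΔE ∝ 1/(1/n_f² − 1/n_i²), and the Z² and hc factors cancel in the ratio.
λ₁/λ₂ = (1/2² − 1/5²)/(1/3² − 1/5²) = 0.2100/0.07111 = 2.95.

2.95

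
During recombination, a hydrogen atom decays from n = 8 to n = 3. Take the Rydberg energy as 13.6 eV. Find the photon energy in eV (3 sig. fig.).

1.30 eV

E_8 = −13.60/64 = −0.2125 eV and E_3 = −13.60/9 = −1.511 eV.
The photon energy is |E_8 − E_3| = 1.30 eV.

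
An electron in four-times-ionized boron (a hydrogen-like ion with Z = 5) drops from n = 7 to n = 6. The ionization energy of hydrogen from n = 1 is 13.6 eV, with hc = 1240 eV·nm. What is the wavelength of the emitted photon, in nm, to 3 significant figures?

495 nm

For Z = 5 the level energies scale as Z², so the effective Rydberg energy is 13.6 × 25 = 340.0 eV.
ΔE = 340.0 × (1/6² − 1/7²) = 340.0 × 0.007370 = 2.506 eV.
λ = hc/ΔE = 1240 / 2.506 = 495 nm.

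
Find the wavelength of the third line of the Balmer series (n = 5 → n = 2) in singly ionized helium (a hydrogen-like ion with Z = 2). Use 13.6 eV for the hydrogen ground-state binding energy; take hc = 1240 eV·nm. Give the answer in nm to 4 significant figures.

108.5 nm

The Balmer series terminates on n_f = 2; the third line has n_i = 2+3 = 5.
ΔE = 54.40 × (1/2² − 1/5²) = 11.42 eV.
λ = 1240 / 11.42 = 108.5 nm.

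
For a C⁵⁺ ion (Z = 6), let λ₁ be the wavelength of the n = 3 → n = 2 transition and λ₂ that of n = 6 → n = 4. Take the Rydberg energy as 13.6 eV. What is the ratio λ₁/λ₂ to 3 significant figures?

0.250

λ ∝ 1/ΔE ∝ 1/(1/n_f² − 1/n_i²), and the Z² and hc factors cancel in the ratio.
λ₁/λ₂ = (1/4² − 1/6²)/(1/2² − 1/3²) = 0.03472/0.1389 = 0.250.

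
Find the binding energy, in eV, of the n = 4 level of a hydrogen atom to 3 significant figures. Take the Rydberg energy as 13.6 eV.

0.850 eV

E_4 = −13.60/16 = −0.850 eV, so ionization (to E = 0) requires 0.850 eV.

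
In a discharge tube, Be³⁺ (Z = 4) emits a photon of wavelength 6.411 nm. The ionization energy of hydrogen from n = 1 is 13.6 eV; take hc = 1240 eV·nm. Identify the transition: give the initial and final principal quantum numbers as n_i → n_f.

The photon energy is ΔE = hc/λ = 1240 / 6.411 = 193.4 eV.
With Z = 4, ΔE = 217.6 × (1/n_f² − 1/n_i²), so 1/n_f² − 1/n_i² = 0.8889.
Trying n_f = 1 gives 1/n_i² = 0.1111, i.e. n_i ≈ 3; this pair matches.

n_i = 3, n_f = 1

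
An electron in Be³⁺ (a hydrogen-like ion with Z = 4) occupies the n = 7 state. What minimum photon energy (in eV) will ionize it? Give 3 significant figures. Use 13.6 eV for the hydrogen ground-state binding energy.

4.44 eV

E_n = −13.6 Z²/n² = −217.6/n² eV for Z = 4.
E_7 = −217.6/49 = −4.44 eV, so ionization (to E = 0) requires 4.44 eV.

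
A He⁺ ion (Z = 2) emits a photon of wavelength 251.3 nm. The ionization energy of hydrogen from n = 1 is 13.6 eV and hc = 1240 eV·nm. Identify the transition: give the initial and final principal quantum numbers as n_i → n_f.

n_i = 7, n_f = 3

The photon energy is ΔE = hc/λ = 1240 / 251.3 = 4.934 eV.
With Z = 2, ΔE = 54.40 × (1/n_f² − 1/n_i²), so 1/n_f² − 1/n_i² = 0.09070.
Trying n_f = 3 gives 1/n_i² = 0.02041, i.e. n_i ≈ 7; this pair matches.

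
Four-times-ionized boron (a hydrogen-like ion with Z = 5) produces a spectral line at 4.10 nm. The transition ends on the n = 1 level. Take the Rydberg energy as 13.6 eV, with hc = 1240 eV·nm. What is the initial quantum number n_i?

The photon energy is ΔE = hc/λ = 1240 / 4.10 = 302.4 eV.
With Z = 5, ΔE = 340.0 × (1/n_f² − 1/n_i²), so 1/n_f² − 1/n_i² = 0.8895.
With n_f = 1: 1/n_i² = 1/1 − 0.8895 = 0.1105, so n_i ≈ 3.01.

n_i = 3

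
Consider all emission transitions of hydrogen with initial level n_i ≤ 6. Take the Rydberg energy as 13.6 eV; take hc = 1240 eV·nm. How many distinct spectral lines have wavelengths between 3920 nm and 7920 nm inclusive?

Enumerate all n_i → n_f pairs with 1 ≤ n_f < n_i ≤ 6 and compute λ = 1240 / [13.6·1·(1/n_f² − 1/n_i²)].
Lines falling in [3920, 7920] nm: 5→4 (4052 nm), 6→5 (7460 nm).

2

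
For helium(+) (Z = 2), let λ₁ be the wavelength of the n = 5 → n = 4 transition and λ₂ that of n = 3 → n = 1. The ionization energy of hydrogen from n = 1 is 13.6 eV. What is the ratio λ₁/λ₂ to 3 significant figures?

λ ∝ 1/ΔE ∝ 1/(1/n_f² − 1/n_i²), and the Z² and hc factors cancel in the ratio.
λ₁/λ₂ = (1/1² − 1/3²)/(1/4² − 1/5²) = 0.8889/0.02250 = 39.5.

39.5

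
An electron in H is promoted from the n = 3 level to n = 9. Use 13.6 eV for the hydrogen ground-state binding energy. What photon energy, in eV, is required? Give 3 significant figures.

1.34 eV

E_9 = −13.60/81 = −0.1679 eV and E_3 = −13.60/9 = −1.511 eV.
The photon energy is |E_9 − E_3| = 1.34 eV.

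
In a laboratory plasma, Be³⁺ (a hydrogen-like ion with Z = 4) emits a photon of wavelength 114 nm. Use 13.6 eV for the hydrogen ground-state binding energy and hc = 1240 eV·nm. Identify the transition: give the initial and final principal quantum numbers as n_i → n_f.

The photon energy is ΔE = hc/λ = 1240 / 114 = 10.88 eV.
With Z = 4, ΔE = 217.6 × (1/n_f² − 1/n_i²), so 1/n_f² − 1/n_i² = 0.04999.
Trying n_f = 4 gives 1/n_i² = 0.01251, i.e. n_i ≈ 9; this pair matches.

n_i = 9, n_f = 4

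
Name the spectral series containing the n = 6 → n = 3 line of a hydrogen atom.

Paschen

The series is set by the lower level: n_f = 3 is the Paschen series.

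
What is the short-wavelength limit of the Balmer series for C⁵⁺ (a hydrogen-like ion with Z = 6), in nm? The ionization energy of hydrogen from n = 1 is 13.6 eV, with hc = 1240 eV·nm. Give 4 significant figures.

The Balmer series has lower level n_f = 2; the series limit corresponds to n_i → ∞.
ΔE_max = 13.6 × 36 / 2² = 122.4 eV.
λ_min = 1240 / 122.4 = 10.13 nm.

10.13 nm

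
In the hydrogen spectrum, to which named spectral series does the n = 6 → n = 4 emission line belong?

Brackett

The series is set by the lower level: n_f = 4 is the Brackett series.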